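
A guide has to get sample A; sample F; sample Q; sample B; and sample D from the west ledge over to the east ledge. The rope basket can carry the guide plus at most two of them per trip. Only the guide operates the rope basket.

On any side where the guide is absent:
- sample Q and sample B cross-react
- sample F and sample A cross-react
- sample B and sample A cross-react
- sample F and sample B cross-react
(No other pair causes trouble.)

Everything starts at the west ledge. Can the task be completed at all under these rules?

Yes

1. Guide goes to the east ledge with sample A and sample B.
2. Guide goes back to the west ledge with sample A.
3. Guide goes to the east ledge with sample A and sample Q.
4. Guide goes back to the west ledge with sample B.
5. Guide goes to the east ledge with sample D and sample F.
6. Guide goes back to the west ledge with sample A.
7. Guide goes to the east ledge with sample A and sample B.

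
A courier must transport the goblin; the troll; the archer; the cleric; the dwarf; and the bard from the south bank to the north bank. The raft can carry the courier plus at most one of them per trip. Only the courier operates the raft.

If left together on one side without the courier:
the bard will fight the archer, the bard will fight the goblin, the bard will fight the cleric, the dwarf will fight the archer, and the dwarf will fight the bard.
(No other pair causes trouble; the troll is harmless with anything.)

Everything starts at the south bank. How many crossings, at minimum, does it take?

Whatever the first load, the items left behind include a forbidden pair without the courier. No opening move is safe, so no plan exists.

impossible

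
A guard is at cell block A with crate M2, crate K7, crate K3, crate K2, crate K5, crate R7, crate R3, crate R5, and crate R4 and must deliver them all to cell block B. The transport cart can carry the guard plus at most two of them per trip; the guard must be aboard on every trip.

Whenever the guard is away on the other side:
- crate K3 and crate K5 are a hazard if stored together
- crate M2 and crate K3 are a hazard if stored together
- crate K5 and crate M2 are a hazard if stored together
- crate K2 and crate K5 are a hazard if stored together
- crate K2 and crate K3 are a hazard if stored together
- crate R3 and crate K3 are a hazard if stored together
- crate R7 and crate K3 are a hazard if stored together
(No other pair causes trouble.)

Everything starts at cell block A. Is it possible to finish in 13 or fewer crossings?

No

Counting alone: the guard can take at most 2 across per trip to cell block B, so moving all 9 needs at least 5 loaded trips out, with a return between consecutive ones — at least 9 crossings.
The safety rule pushes this higher. Following every safe sequence of crossings, the most of the 9 that can be at cell block B as the transport cart arrives there on crossings 9, 11, 13 is 6, 7, 8 respectively — never all 9.
So the move cannot be finished within 13 crossings. (The shortest complete plan takes 15:)
1. Guard goes to cell block B with crate K3 and crate K5.  [cell block A: crate K2, crate K7, crate M2, crate R3, crate R4, crate R5, crate R7 | cell block B: crate K3, crate K5]
2. Guard goes back to cell block A with crate K3.  [cell block A: crate K2, crate K3, crate K7, crate M2, crate R3, crate R4, crate R5, crate R7 | cell block B: crate K5]
3. Guard goes to cell block B with crate K3 and crate K7.  [cell block A: crate K2, crate M2, crate R3, crate R4, crate R5, crate R7 | cell block B: crate K3, crate K5, crate K7]
4. Guard goes back to cell block A with crate K3.  [cell block A: crate K2, crate K3, crate M2, crate R3, crate R4, crate R5, crate R7 | cell block B: crate K5, crate K7]
5. Guard goes to cell block B with crate K3 and crate R7.  [cell block A: crate K2, crate M2, crate R3, crate R4, crate R5 | cell block B: crate K3, crate K5, crate K7, crate R7]
6. Guard goes back to cell block A with crate K3.  [cell block A: crate K2, crate K3, crate M2, crate R3, crate R4, crate R5 | cell block B: crate K5, crate K7, crate R7]
7. Guard goes to cell block B with crate K3 and crate R3.  [cell block A: crate K2, crate M2, crate R4, crate R5 | cell block B: crate K3, crate K5, crate K7, crate R3, crate R7]
8. Guard goes back to cell block A with crate K3.  [cell block A: crate K2, crate K3, crate M2, crate R4, crate R5 | cell block B: crate K5, crate K7, crate R3, crate R7]
9. Guard goes to cell block B with crate K2 and crate M2.  [cell block A: crate K3, crate R4, crate R5 | cell block B: crate K2, crate K5, crate K7, crate M2, crate R3, crate R7]
10. Guard goes back to cell block A with crate K5.  [cell block A: crate K3, crate K5, crate R4, crate R5 | cell block B: crate K2, crate K7, crate M2, crate R3, crate R7]
11. Guard goes to cell block B with crate K3 and crate R5.  [cell block A: crate K5, crate R4 | cell block B: crate K2, crate K3, crate K7, crate M2, crate R3, crate R5, crate R7]
12. Guard goes back to cell block A with crate K3.  [cell block A: crate K3, crate K5, crate R4 | cell block B: crate K2, crate K7, crate M2, crate R3, crate R5, crate R7]
13. Guard goes to cell block B with crate K3 and crate R4.  [cell block A: crate K5 | cell block B: crate K2, crate K3, crate K7, crate M2, crate R3, crate R4, crate R5, crate R7]
14. Guard goes back to cell block A with crate K3.  [cell block A: crate K3, crate K5 | cell block B: crate K2, crate K7, crate M2, crate R3, crate R4, crate R5, crate R7]
15. Guard goes to cell block B with crate K3 and crate K5.  [cell block A: — | cell block B: crate K2, crate K3, crate K5, crate K7, crate M2, crate R3, crate R4, crate R5, crate R7]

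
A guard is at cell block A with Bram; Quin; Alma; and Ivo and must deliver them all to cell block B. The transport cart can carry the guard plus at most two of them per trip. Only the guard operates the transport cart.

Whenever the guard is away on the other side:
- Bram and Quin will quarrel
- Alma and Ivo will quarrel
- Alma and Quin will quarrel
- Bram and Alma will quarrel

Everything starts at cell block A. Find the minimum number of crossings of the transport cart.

5

Counting alone: the guard can take at most 2 across per trip to cell block B, so moving all 4 needs at least 2 loaded trips out, with a return between consecutive ones — at least 3 crossings.
The safety rule pushes this higher. Following every safe sequence of crossings, the most of the 4 that can be at cell block B as the transport cart arrives there on crossing 3 is 3 — never all 4.
So no plan with fewer than 5 crossings exists, and this one achieves 5:
1. Guard goes to cell block B with Alma and Bram.  [cell block A: Ivo, Quin | cell block B: Alma, Bram]
2. Guard goes back to cell block A with Bram.  [cell block A: Bram, Ivo, Quin | cell block B: Alma]
3. Guard goes to cell block B with Bram and Ivo.  [cell block A: Quin | cell block B: Alma, Bram, Ivo]
4. Guard goes back to cell block A with Alma.  [cell block A: Alma, Quin | cell block B: Bram, Ivo]
5. Guard goes to cell block B with Alma and Quin.  [cell block A: — | cell block B: Alma, Bram, Ivo, Quin]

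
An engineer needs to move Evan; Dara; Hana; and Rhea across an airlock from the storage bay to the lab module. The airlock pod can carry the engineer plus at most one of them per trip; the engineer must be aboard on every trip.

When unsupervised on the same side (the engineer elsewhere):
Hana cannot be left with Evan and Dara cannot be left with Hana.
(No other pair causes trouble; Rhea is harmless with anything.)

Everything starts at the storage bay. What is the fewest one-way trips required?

9

Counting alone: the engineer can take at most 1 across per trip to the lab module, so moving all 4 needs at least 4 loaded trips out, with a return between consecutive ones — at least 7 crossings.
The safety rule pushes this higher. Following every safe sequence of crossings, the most of the 4 that can be at the lab module as the airlock pod arrives there on crossing 7 is 3 — never all 4.
So no plan with fewer than 9 crossings exists, and this one achieves 9:
1. Engineer goes to the lab module with Hana.
2. Engineer goes back to the storage bay alone.
3. Engineer goes to the lab module with Evan.
4. Engineer goes back to the storage bay with Hana.
5. Engineer goes to the lab module with Dara.
6. Engineer goes back to the storage bay alone.
7. Engineer goes to the lab module with Rhea.
8. Engineer goes back to the storage bay alone.
9. Engineer goes to the lab module with Hana.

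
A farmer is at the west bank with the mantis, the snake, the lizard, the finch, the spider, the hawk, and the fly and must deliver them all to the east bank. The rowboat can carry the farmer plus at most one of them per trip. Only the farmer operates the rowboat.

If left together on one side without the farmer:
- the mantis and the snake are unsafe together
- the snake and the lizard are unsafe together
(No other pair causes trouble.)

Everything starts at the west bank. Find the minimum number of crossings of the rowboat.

15

Counting alone: the farmer can take at most 1 across per trip to the east bank, so moving all 7 needs at least 7 loaded trips out, with a return between consecutive ones — at least 13 crossings.
The safety rule pushes this higher. Following every safe sequence of crossings, the most of the 7 that can be at the east bank as the rowboat arrives there on crossing 13 is 6 — never all 7.
So no plan with fewer than 15 crossings exists, and this one achieves 15:
1. Farmer goes to the east bank with the snake.
2. Farmer goes back to the west bank alone.
3. Farmer goes to the east bank with the mantis.
4. Farmer goes back to the west bank with the snake.
5. Farmer goes to the east bank with the lizard.
6. Farmer goes back to the west bank alone.
7. Farmer goes to the east bank with the finch.
8. Farmer goes back to the west bank alone.
9. Farmer goes to the east bank with the spider.
10. Farmer goes back to the west bank alone.
11. Farmer goes to the east bank with the hawk.
12. Farmer goes back to the west bank alone.
13. Farmer goes to the east bank with the fly.
14. Farmer goes back to the west bank alone.
15. Farmer goes to the east bank with the snake.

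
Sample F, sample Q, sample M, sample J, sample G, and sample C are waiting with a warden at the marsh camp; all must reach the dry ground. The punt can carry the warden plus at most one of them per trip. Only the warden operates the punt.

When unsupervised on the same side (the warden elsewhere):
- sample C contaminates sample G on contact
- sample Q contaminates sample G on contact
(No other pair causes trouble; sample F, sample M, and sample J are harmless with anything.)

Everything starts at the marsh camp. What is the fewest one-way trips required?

Counting alone: the warden can take at most 1 across per trip to the dry ground, so moving all 6 needs at least 6 loaded trips out, with a return between consecutive ones — at least 11 crossings.
The safety rule pushes this higher. Following every safe sequence of crossings, the most of the 6 that can be at the dry ground as the punt arrives there on crossing 11 is 5 — never all 6.
So no plan with fewer than 13 crossings exists, and this one achieves 13:
1. Warden goes to the dry ground with sample G.  [the marsh camp: sample C, sample F, sample J, sample M, sample Q | the dry ground: sample G]
2. Warden goes back to the marsh camp alone.  [the marsh camp: sample C, sample F, sample J, sample M, sample Q | the dry ground: sample G]
3. Warden goes to the dry ground with sample F.  [the marsh camp: sample C, sample J, sample M, sample Q | the dry ground: sample F, sample G]
4. Warden goes back to the marsh camp alone.  [the marsh camp: sample C, sample J, sample M, sample Q | the dry ground: sample F, sample G]
5. Warden goes to the dry ground with sample Q.  [the marsh camp: sample C, sample J, sample M | the dry ground: sample F, sample G, sample Q]
6. Warden goes back to the marsh camp with sample G.  [the marsh camp: sample C, sample G, sample J, sample M | the dry ground: sample F, sample Q]
7. Warden goes to the dry ground with sample C.  [the marsh camp: sample G, sample J, sample M | the dry ground: sample C, sample F, sample Q]
8. Warden goes back to the marsh camp alone.  [the marsh camp: sample G, sample J, sample M | the dry ground: sample C, sample F, sample Q]
9. Warden goes to the dry ground with sample M.  [the marsh camp: sample G, sample J | the dry ground: sample C, sample F, sample M, sample Q]
10. Warden goes back to the marsh camp alone.  [the marsh camp: sample G, sample J | the dry ground: sample C, sample F, sample M, sample Q]
11. Warden goes to the dry ground with sample J.  [the marsh camp: sample G | the dry ground: sample C, sample F, sample J, sample M, sample Q]
12. Warden goes back to the marsh camp alone.  [the marsh camp: sample G | the dry ground: sample C, sample F, sample J, sample M, sample Q]
13. Warden goes to the dry ground with sample G.  [the marsh camp: — | the dry ground: sample C, sample F, sample G, sample J, sample M, sample Q]

13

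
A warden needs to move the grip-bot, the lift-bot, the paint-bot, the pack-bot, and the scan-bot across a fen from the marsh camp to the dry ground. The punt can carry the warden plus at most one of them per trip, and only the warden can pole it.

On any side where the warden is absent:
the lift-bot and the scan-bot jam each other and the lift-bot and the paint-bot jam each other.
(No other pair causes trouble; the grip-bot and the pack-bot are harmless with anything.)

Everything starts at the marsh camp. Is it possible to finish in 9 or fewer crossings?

No

Counting alone: the warden can take at most 1 across per trip to the dry ground, so moving all 5 needs at least 5 loaded trips out, with a return between consecutive ones — at least 9 crossings.
The safety rule pushes this higher. Following every safe sequence of crossings, the most of the 5 that can be at the dry ground as the punt arrives there on crossing 9 is 4 — never all 5.
So the move cannot be finished within 9 crossings. (The shortest complete plan takes 11:)
1. Warden goes to the dry ground with the lift-bot.
2. Warden goes back to the marsh camp alone.
3. Warden goes to the dry ground with the grip-bot.
4. Warden goes back to the marsh camp alone.
5. Warden goes to the dry ground with the paint-bot.
6. Warden goes back to the marsh camp with the lift-bot.
7. Warden goes to the dry ground with the scan-bot.
8. Warden goes back to the marsh camp alone.
9. Warden goes to the dry ground with the pack-bot.
10. Warden goes back to the marsh camp alone.
11. Warden goes to the dry ground with the lift-bot.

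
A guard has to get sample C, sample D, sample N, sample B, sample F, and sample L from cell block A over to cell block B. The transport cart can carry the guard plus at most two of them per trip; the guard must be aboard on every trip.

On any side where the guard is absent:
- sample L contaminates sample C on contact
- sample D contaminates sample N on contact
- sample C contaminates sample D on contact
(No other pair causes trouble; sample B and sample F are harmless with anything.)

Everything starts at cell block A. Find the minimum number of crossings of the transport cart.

5

Counting alone: the guard can take at most 2 across per trip to cell block B, so moving all 6 needs at least 3 loaded trips out, with a return between consecutive ones — at least 5 crossings.
The plan below uses exactly 5 crossings, so it is optimal:
1. Guard goes to cell block B with sample C and sample N.
2. Guard goes back to cell block A alone.
3. Guard goes to cell block B with sample B and sample F.
4. Guard goes back to cell block A alone.
5. Guard goes to cell block B with sample D and sample L.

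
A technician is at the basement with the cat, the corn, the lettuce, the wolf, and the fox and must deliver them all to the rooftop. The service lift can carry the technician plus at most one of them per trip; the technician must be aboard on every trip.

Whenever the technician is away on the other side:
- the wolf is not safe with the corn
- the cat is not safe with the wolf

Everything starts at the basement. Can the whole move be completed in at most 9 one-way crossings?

No

Counting alone: the technician can take at most 1 across per trip to the rooftop, so moving all 5 needs at least 5 loaded trips out, with a return between consecutive ones — at least 9 crossings.
The safety rule pushes this higher. Following every safe sequence of crossings, the most of the 5 that can be at the rooftop as the service lift arrives there on crossing 9 is 4 — never all 5.
So the move cannot be finished within 9 crossings. (The shortest complete plan takes 11:)
1. Technician goes to the rooftop with the wolf.  [the basement: the cat, the corn, the fox, the lettuce | the rooftop: the wolf]
2. Technician goes back to the basement alone.  [the basement: the cat, the corn, the fox, the lettuce | the rooftop: the wolf]
3. Technician goes to the rooftop with the cat.  [the basement: the corn, the fox, the lettuce | the rooftop: the cat, the wolf]
4. Technician goes back to the basement with the wolf.  [the basement: the corn, the fox, the lettuce, the wolf | the rooftop: the cat]
5. Technician goes to the rooftop with the corn.  [the basement: the fox, the lettuce, the wolf | the rooftop: the cat, the corn]
6. Technician goes back to the basement alone.  [the basement: the fox, the lettuce, the wolf | the rooftop: the cat, the corn]
7. Technician goes to the rooftop with the lettuce.  [the basement: the fox, the wolf | the rooftop: the cat, the corn, the lettuce]
8. Technician goes back to the basement alone.  [the basement: the fox, the wolf | the rooftop: the cat, the corn, the lettuce]
9. Technician goes to the rooftop with the fox.  [the basement: the wolf | the rooftop: the cat, the corn, the fox, the lettuce]
10. Technician goes back to the basement alone.  [the basement: the wolf | the rooftop: the cat, the corn, the fox, the lettuce]
11. Technician goes to the rooftop with the wolf.  [the basement: — | the rooftop: the cat, the corn, the fox, the lettuce, the wolf]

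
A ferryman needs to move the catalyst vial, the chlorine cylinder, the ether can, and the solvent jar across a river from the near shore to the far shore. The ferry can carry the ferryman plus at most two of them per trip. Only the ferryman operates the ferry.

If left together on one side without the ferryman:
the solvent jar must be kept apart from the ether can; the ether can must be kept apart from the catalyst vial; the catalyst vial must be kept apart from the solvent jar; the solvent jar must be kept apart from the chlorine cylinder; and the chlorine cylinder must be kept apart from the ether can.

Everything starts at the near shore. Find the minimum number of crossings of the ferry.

5

Counting alone: the ferryman can take at most 2 across per trip to the far shore, so moving all 4 needs at least 2 loaded trips out, with a return between consecutive ones — at least 3 crossings.
The safety rule pushes this higher. Following every safe sequence of crossings, the most of the 4 that can be at the far shore as the ferry arrives there on crossing 3 is 3 — never all 4.
So no plan with fewer than 5 crossings exists, and this one achieves 5:
1. Ferryman goes to the far shore with the ether can and the solvent jar.  [the near shore: the catalyst vial, the chlorine cylinder | the far shore: the ether can, the solvent jar]
2. Ferryman goes back to the near shore with the ether can.  [the near shore: the catalyst vial, the chlorine cylinder, the ether can | the far shore: the solvent jar]
3. Ferryman goes to the far shore with the catalyst vial and the chlorine cylinder.  [the near shore: the ether can | the far shore: the catalyst vial, the chlorine cylinder, the solvent jar]
4. Ferryman goes back to the near shore with the solvent jar.  [the near shore: the ether can, the solvent jar | the far shore: the catalyst vial, the chlorine cylinder]
5. Ferryman goes to the far shore with the ether can and the solvent jar.  [the near shore: — | the far shore: the catalyst vial, the chlorine cylinder, the ether can, the solvent jar]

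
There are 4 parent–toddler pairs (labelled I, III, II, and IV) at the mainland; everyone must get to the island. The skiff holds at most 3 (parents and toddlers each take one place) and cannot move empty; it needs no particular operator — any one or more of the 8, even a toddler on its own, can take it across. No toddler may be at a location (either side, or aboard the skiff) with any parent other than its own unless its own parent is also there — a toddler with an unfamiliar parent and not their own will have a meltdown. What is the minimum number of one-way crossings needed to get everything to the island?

Counting alone: each trip to the island takes at most 3 across and each return brings at least 1 back, so after t trips out (and t−1 returns) at most 3t − (t−1) of the 8 are across; that first reaches 8 at t = 4, so at least 7 crossings are needed.
The safety rule pushes this higher. Following every safe sequence of crossings, the most of the 8 that can be at the island as the skiff arrives there on crossing 7 is 7 — never all 8.
So no plan with fewer than 9 crossings exists, and this one achieves 9:
1. parent I and toddler I cross → the island.
2. parent I crosses ← the mainland.
3. parent I, parent III, and toddler III cross → the island.
4. parent I and toddler I cross ← the mainland.
5. parent I, parent II, and parent IV cross → the island.
6. toddler III crosses ← the mainland.
7. toddler I and toddler III cross → the island.
8. toddler I crosses ← the mainland.
9. toddler I, toddler II, and toddler IV cross → the island.

9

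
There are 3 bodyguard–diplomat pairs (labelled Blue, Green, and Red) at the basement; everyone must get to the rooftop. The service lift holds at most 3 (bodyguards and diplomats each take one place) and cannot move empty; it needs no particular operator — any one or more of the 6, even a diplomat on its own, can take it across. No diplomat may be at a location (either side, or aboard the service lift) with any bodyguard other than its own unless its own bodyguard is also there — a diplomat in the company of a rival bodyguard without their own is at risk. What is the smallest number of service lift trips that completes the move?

5

Counting alone: each trip to the rooftop takes at most 3 across and each return brings at least 1 back, so after t trips out (and t−1 returns) at most 3t − (t−1) of the 6 are across; that first reaches 6 at t = 3, so at least 5 crossings are needed.
The plan below uses exactly 5 crossings, so it is optimal:
1. bodyguard Blue and diplomat Blue cross → the rooftop.
2. bodyguard Blue crosses ← the basement.
3. bodyguard Blue, bodyguard Green, and bodyguard Red cross → the rooftop.
4. diplomat Blue crosses ← the basement.
5. diplomat Blue, diplomat Green, and diplomat Red cross → the rooftop.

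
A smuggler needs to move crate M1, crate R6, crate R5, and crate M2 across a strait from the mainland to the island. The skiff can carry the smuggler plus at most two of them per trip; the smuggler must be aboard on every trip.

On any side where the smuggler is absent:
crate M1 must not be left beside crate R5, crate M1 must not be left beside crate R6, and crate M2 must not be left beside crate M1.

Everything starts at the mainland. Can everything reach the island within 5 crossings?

Yes

Yes — this plan uses 5 crossings (≤ 5):
1. Smuggler goes to the island with crate M1.
2. Smuggler goes back to the mainland alone.
3. Smuggler goes to the island with crate R5 and crate R6.
4. Smuggler goes back to the mainland with crate M1.
5. Smuggler goes to the island with crate M1 and crate M2.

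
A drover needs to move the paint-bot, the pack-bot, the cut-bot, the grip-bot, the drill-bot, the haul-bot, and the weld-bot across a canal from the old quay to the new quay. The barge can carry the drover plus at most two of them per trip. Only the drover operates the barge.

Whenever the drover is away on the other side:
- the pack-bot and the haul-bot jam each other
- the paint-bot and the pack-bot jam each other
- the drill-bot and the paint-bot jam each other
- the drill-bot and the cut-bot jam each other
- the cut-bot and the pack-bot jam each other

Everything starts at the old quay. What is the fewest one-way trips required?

9

Counting alone: the drover can take at most 2 across per trip to the new quay, so moving all 7 needs at least 4 loaded trips out, with a return between consecutive ones — at least 7 crossings.
The safety rule pushes this higher. Following every safe sequence of crossings, the most of the 7 that can be at the new quay as the barge arrives there on crossing 7 is 6 — never all 7.
So no plan with fewer than 9 crossings exists, and this one achieves 9:
1. Drover goes to the new quay with the drill-bot and the pack-bot.  [the old quay: the cut-bot, the grip-bot, the haul-bot, the paint-bot, the weld-bot | the new quay: the drill-bot, the pack-bot]
2. Drover goes back to the old quay alone.  [the old quay: the cut-bot, the grip-bot, the haul-bot, the paint-bot, the weld-bot | the new quay: the drill-bot, the pack-bot]
3. Drover goes to the new quay with the paint-bot.  [the old quay: the cut-bot, the grip-bot, the haul-bot, the weld-bot | the new quay: the drill-bot, the pack-bot, the paint-bot]
4. Drover goes back to the old quay with the drill-bot and the pack-bot.  [the old quay: the cut-bot, the drill-bot, the grip-bot, the haul-bot, the pack-bot, the weld-bot | the new quay: the paint-bot]
5. Drover goes to the new quay with the cut-bot and the haul-bot.  [the old quay: the drill-bot, the grip-bot, the pack-bot, the weld-bot | the new quay: the cut-bot, the haul-bot, the paint-bot]
6. Drover goes back to the old quay alone.  [the old quay: the drill-bot, the grip-bot, the pack-bot, the weld-bot | the new quay: the cut-bot, the haul-bot, the paint-bot]
7. Drover goes to the new quay with the grip-bot and the weld-bot.  [the old quay: the drill-bot, the pack-bot | the new quay: the cut-bot, the grip-bot, the haul-bot, the paint-bot, the weld-bot]
8. Drover goes back to the old quay alone.  [the old quay: the drill-bot, the pack-bot | the new quay: the cut-bot, the grip-bot, the haul-bot, the paint-bot, the weld-bot]
9. Drover goes to the new quay with the drill-bot and the pack-bot.  [the old quay: — | the new quay: the cut-bot, the drill-bot, the grip-bot, the haul-bot, the pack-bot, the paint-bot, the weld-bot]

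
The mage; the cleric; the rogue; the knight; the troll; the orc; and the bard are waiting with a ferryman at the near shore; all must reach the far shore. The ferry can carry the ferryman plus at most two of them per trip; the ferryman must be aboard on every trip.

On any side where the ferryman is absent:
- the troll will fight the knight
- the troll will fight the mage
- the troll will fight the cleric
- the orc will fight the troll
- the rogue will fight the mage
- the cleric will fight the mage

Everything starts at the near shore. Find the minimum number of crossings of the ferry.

11

Counting alone: the ferryman can take at most 2 across per trip to the far shore, so moving all 7 needs at least 4 loaded trips out, with a return between consecutive ones — at least 7 crossings.
The safety rule pushes this higher. Following every safe sequence of crossings, the most of the 7 that can be at the far shore as the ferry arrives there on crossings 7, 9 is 5, 6 respectively — never all 7.
So no plan with fewer than 11 crossings exists, and this one achieves 11:
1. Ferryman goes to the far shore with the mage and the troll.
2. Ferryman goes back to the near shore with the mage.
3. Ferryman goes to the far shore with the mage and the rogue.
4. Ferryman goes back to the near shore with the mage.
5. Ferryman goes to the far shore with the bard and the mage.
6. Ferryman goes back to the near shore with the mage.
7. Ferryman goes to the far shore with the cleric and the knight.
8. Ferryman goes back to the near shore with the troll.
9. Ferryman goes to the far shore with the mage and the orc.
10. Ferryman goes back to the near shore with the mage.
11. Ferryman goes to the far shore with the mage and the troll.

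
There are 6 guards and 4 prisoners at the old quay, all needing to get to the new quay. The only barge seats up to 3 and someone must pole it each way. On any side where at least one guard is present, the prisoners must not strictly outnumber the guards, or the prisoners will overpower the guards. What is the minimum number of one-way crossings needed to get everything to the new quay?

9

Counting alone: each trip to the new quay takes at most 3 across and each return brings at least 1 back, so after t trips out (and t−1 returns) at most 3t − (t−1) of the 10 are across; that first reaches 10 at t = 5, so at least 9 crossings are needed.
The plan below uses exactly 9 crossings, so it is optimal:
1. 2 prisoners → the new quay.  (the old quay: 6G 2P; the new quay: 0G 2P)
2. 1 prisoner ← the old quay.  (the old quay: 6G 3P; the new quay: 0G 1P)
3. 3 prisoners → the new quay.  (the old quay: 6G 0P; the new quay: 0G 4P)
4. 1 prisoner ← the old quay.  (the old quay: 6G 1P; the new quay: 0G 3P)
5. 3 guards → the new quay.  (the old quay: 3G 1P; the new quay: 3G 3P)
6. 1 prisoner ← the old quay.  (the old quay: 3G 2P; the new quay: 3G 2P)
7. 1 guard and 2 prisoners → the new quay.  (the old quay: 2G 0P; the new quay: 4G 4P)
8. 1 prisoner ← the old quay.  (the old quay: 2G 1P; the new quay: 4G 3P)
9. 2 guards and 1 prisoner → the new quay.  (the old quay: 0G 0P; the new quay: 6G 4P)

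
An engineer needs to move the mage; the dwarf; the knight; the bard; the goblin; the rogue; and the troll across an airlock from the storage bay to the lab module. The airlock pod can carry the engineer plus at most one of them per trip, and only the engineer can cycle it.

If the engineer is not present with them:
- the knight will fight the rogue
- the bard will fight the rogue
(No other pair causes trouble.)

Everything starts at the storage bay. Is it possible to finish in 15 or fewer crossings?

Yes

Yes — this plan uses 15 crossings (≤ 15):
1. Engineer goes to the lab module with the rogue.
2. Engineer goes back to the storage bay alone.
3. Engineer goes to the lab module with the mage.
4. Engineer goes back to the storage bay alone.
5. Engineer goes to the lab module with the dwarf.
6. Engineer goes back to the storage bay alone.
7. Engineer goes to the lab module with the knight.
8. Engineer goes back to the storage bay with the rogue.
9. Engineer goes to the lab module with the bard.
10. Engineer goes back to the storage bay alone.
11. Engineer goes to the lab module with the goblin.
12. Engineer goes back to the storage bay alone.
13. Engineer goes to the lab module with the troll.
14. Engineer goes back to the storage bay alone.
15. Engineer goes to the lab module with the rogue.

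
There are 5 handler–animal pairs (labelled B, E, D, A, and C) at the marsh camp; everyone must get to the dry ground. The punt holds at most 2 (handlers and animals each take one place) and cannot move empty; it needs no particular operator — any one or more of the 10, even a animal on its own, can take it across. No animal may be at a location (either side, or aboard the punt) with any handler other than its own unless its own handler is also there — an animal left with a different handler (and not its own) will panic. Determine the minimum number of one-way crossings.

Following every safe sequence of crossings from the start, the most of the 10 that can be at the dry ground as the punt arrives there on crossings 1, 3, 5, 7 is 2, 3, 4, 5 respectively; the best ever achieved is 5 of 10.
From crossing 9 on, no configuration arises that was not already reachable earlier: only 82 distinct safe configurations (who is on which side, and where the punt is) can ever be reached, none of them has everyone across, and every continuation just revisits them. So no valid plan exists.

impossible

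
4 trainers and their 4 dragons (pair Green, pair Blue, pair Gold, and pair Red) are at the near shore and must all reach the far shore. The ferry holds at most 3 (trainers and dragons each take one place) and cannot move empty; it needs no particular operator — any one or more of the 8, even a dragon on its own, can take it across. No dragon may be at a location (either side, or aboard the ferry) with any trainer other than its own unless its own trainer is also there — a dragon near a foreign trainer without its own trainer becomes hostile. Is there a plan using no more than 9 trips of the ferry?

Yes — this plan uses 9 crossings (≤ 9):
1. dragon Green and trainer Green cross → the far shore.
2. trainer Green crosses ← the near shore.
3. dragon Blue, trainer Blue, and trainer Green cross → the far shore.
4. dragon Green and trainer Green cross ← the near shore.
5. trainer Gold, trainer Green, and trainer Red cross → the far shore.
6. dragon Blue crosses ← the near shore.
7. dragon Blue and dragon Green cross → the far shore.
8. dragon Green crosses ← the near shore.
9. dragon Gold, dragon Green, and dragon Red cross → the far shore.

Yes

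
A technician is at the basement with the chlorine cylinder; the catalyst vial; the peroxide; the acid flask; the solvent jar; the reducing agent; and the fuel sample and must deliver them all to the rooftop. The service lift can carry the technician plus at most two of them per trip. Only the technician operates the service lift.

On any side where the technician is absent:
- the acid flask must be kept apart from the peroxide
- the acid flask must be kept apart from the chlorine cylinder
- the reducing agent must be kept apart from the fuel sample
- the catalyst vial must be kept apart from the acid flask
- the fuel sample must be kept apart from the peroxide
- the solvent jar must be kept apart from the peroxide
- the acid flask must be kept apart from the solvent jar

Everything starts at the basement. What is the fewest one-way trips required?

impossible

Whatever the first load, the items left behind include a forbidden pair without the technician. No opening move is safe, so no plan exists.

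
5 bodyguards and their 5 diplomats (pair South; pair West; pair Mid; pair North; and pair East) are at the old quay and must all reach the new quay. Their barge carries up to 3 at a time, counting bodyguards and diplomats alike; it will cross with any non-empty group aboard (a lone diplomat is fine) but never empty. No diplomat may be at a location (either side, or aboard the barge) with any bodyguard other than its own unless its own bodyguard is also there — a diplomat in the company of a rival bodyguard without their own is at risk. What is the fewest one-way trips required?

Counting alone: each trip to the new quay takes at most 3 across and each return brings at least 1 back, so after t trips out (and t−1 returns) at most 3t − (t−1) of the 10 are across; that first reaches 10 at t = 5, so at least 9 crossings are needed.
The safety rule pushes this higher. Following every safe sequence of crossings, the most of the 10 that can be at the new quay as the barge arrives there on crossing 9 is 9 — never all 10.
So no plan with fewer than 11 crossings exists, and this one achieves 11:
1. bodyguard South and diplomat South cross → the new quay.
2. bodyguard South crosses ← the old quay.
3. diplomat Mid, diplomat North, and diplomat West cross → the new quay.
4. diplomat South crosses ← the old quay.
5. bodyguard Mid, bodyguard North, and bodyguard West cross → the new quay.
6. bodyguard West and diplomat West cross ← the old quay.
7. bodyguard East, bodyguard South, and bodyguard West cross → the new quay.
8. diplomat Mid crosses ← the old quay.
9. diplomat South and diplomat West cross → the new quay.
10. diplomat South crosses ← the old quay.
11. diplomat East, diplomat Mid, and diplomat South cross → the new quay.

11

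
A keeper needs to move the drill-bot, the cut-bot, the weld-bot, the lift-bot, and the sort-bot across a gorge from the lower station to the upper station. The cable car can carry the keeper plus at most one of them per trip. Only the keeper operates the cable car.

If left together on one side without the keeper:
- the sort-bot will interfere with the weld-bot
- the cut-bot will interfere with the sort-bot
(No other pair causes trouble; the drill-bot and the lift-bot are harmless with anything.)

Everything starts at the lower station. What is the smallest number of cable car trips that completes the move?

11

Counting alone: the keeper can take at most 1 across per trip to the upper station, so moving all 5 needs at least 5 loaded trips out, with a return between consecutive ones — at least 9 crossings.
The safety rule pushes this higher. Following every safe sequence of crossings, the most of the 5 that can be at the upper station as the cable car arrives there on crossing 9 is 4 — never all 5.
So no plan with fewer than 11 crossings exists, and this one achieves 11:
1. Keeper goes to the upper station with the sort-bot.
2. Keeper goes back to the lower station alone.
3. Keeper goes to the upper station with the drill-bot.
4. Keeper goes back to the lower station alone.
5. Keeper goes to the upper station with the cut-bot.
6. Keeper goes back to the lower station with the sort-bot.
7. Keeper goes to the upper station with the weld-bot.
8. Keeper goes back to the lower station alone.
9. Keeper goes to the upper station with the lift-bot.
10. Keeper goes back to the lower station alone.
11. Keeper goes to the upper station with the sort-bot.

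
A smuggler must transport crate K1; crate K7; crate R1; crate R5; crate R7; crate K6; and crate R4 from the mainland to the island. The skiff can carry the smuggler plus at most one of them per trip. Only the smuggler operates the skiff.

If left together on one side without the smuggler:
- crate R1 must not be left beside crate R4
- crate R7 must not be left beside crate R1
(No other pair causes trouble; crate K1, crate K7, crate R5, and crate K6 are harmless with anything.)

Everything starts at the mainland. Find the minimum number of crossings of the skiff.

Counting alone: the smuggler can take at most 1 across per trip to the island, so moving all 7 needs at least 7 loaded trips out, with a return between consecutive ones — at least 13 crossings.
The safety rule pushes this higher. Following every safe sequence of crossings, the most of the 7 that can be at the island as the skiff arrives there on crossing 13 is 6 — never all 7.
So no plan with fewer than 15 crossings exists, and this one achieves 15:
1. Smuggler goes to the island with crate R1.  [the mainland: crate K1, crate K6, crate K7, crate R4, crate R5, crate R7 | the island: crate R1]
2. Smuggler goes back to the mainland alone.  [the mainland: crate K1, crate K6, crate K7, crate R4, crate R5, crate R7 | the island: crate R1]
3. Smuggler goes to the island with crate K1.  [the mainland: crate K6, crate K7, crate R4, crate R5, crate R7 | the island: crate K1, crate R1]
4. Smuggler goes back to the mainland alone.  [the mainland: crate K6, crate K7, crate R4, crate R5, crate R7 | the island: crate K1, crate R1]
5. Smuggler goes to the island with crate K7.  [the mainland: crate K6, crate R4, crate R5, crate R7 | the island: crate K1, crate K7, crate R1]
6. Smuggler goes back to the mainland alone.  [the mainland: crate K6, crate R4, crate R5, crate R7 | the island: crate K1, crate K7, crate R1]
7. Smuggler goes to the island with crate R5.  [the mainland: crate K6, crate R4, crate R7 | the island: crate K1, crate K7, crate R1, crate R5]
8. Smuggler goes back to the mainland alone.  [the mainland: crate K6, crate R4, crate R7 | the island: crate K1, crate K7, crate R1, crate R5]
9. Smuggler goes to the island with crate R7.  [the mainland: crate K6, crate R4 | the island: crate K1, crate K7, crate R1, crate R5, crate R7]
10. Smuggler goes back to the mainland with crate R1.  [the mainland: crate K6, crate R1, crate R4 | the island: crate K1, crate K7, crate R5, crate R7]
11. Smuggler goes to the island with crate R4.  [the mainland: crate K6, crate R1 | the island: crate K1, crate K7, crate R4, crate R5, crate R7]
12. Smuggler goes back to the mainland alone.  [the mainland: crate K6, crate R1 | the island: crate K1, crate K7, crate R4, crate R5, crate R7]
13. Smuggler goes to the island with crate K6.  [the mainland: crate R1 | the island: crate K1, crate K6, crate K7, crate R4, crate R5, crate R7]
14. Smuggler goes back to the mainland alone.  [the mainland: crate R1 | the island: crate K1, crate K6, crate K7, crate R4, crate R5, crate R7]
15. Smuggler goes to the island with crate R1.  [the mainland: — | the island: crate K1, crate K6, crate K7, crate R1, crate R4, crate R5, crate R7]

15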